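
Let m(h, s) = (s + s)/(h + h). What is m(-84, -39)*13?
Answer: 169/28 ≈ 6.0357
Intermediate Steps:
m(h, s) = s/h (m(h, s) = (2*s)/((2*h)) = (2*s)*(1/(2*h)) = s/h)
m(-84, -39)*13 = -39/(-84)*13 = -39*(-1/84)*13 = (13/28)*13 = 169/28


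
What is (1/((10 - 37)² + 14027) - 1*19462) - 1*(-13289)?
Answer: -91088787/14756 ≈ -6173.0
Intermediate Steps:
(1/((10 - 37)² + 14027) - 1*19462) - 1*(-13289) = (1/((-27)² + 14027) - 19462) + 13289 = (1/(729 + 14027) - 19462) + 13289 = (1/14756 - 19462) + 13289 = -287181271/14756 + 13289 = -91088787/14756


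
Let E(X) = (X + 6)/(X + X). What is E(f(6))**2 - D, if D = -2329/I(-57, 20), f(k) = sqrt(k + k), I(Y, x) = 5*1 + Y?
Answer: -2277/52 + sqrt(3)/2 ≈ -42.922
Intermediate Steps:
I(Y, x) = 5 + Y
f(k) = sqrt(2)*sqrt(k) (f(k) = sqrt(2*k) = sqrt(2)*sqrt(k))
E(X) = (6 + X)/(2*X) (E(X) = (6 + X)/((2*X)) = (6 + X)*(1/(2*X)) = (6 + X)/(2*X))
D = 2329/52 (D = -2329/(5 - 57) = -2329/(-52) = -2329*(-1/52) = 2329/52 ≈ 44.788)
E(f(6))**2 - D = ((6 + sqrt(2)*sqrt(6))/(2*((sqrt(2)*sqrt(6)))))**2 - 1*2329/52 = ((6 + 2*sqrt(3))/(2*((2*sqrt(3)))))**2 - 2329/52 = ((sqrt(3)/6)*(6 + 2*sqrt(3))/2)**2 - 2329/52 = (sqrt(3)*(6 + 2*sqrt(3))/12)**2 - 2329/52 = (6 + 2*sqrt(3))**2/48 - 2329/52 = -2329/52 + (6 + 2*sqrt(3))**2/48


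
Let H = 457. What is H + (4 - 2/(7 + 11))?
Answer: 4148/9 ≈ 460.89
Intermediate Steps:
H + (4 - 2/(7 + 11)) = 457 + (4 - 2/(7 + 11)) = 457 + (4 - 2/18) = 457 + (4 + (1/18)*(-2)) = 457 + (4 - ⅑) = 457 + 35/9 = 4148/9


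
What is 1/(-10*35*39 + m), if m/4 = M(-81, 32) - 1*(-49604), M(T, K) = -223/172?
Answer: 43/7944715 ≈ 5.4124e-6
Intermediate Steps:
M(T, K) = -223/172 (M(T, K) = -223*1/172 = -223/172)
m = 8531665/43 (m = 4*(-223/172 - 1*(-49604)) = 4*(-223/172 + 49604) = 4*(8531665/172) = 8531665/43 ≈ 1.9841e+5)
1/(-10*35*39 + m) = 1/(-10*35*39 + 8531665/43) = 1/(-350*39 + 8531665/43) = 1/(-13650 + 8531665/43) = 1/(7944715/43) = 43/7944715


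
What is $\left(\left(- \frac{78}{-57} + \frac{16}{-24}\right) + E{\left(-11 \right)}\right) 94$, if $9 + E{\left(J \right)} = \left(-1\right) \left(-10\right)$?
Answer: $\frac{9118}{57} \approx 159.96$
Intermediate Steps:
$E{\left(J \right)} = 1$ ($E{\left(J \right)} = -9 - -10 = -9 + 10 = 1$)
$\left(\left(- \frac{78}{-57} + \frac{16}{-24}\right) + E{\left(-11 \right)}\right) 94 = \left(\left(- \frac{78}{-57} + \frac{16}{-24}\right) + 1\right) 94 = \left(\left(\left(-78\right) \left(- \frac{1}{57}\right) + 16 \left(- \frac{1}{24}\right)\right) + 1\right) 94 = \left(\left(\frac{26}{19} - \frac{2}{3}\right) + 1\right) 94 = \left(\frac{40}{57} + 1\right) 94 = \frac{97}{57} \cdot 94 = \frac{9118}{57}$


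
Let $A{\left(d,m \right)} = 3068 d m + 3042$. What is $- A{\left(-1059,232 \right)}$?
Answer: $753767742$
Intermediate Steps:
$A{\left(d,m \right)} = 3042 + 3068 d m$ ($A{\left(d,m \right)} = 3068 d m + 3042 = 3042 + 3068 d m$)
$- A{\left(-1059,232 \right)} = - (3042 + 3068 \left(-1059\right) 232) = - (3042 - 753770784) = \left(-1\right) \left(-753767742\right) = 753767742$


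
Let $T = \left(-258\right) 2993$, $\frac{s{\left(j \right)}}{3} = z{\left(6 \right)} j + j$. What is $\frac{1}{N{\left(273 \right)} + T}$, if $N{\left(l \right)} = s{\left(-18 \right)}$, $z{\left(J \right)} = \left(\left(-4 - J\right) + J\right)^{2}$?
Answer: $- \frac{1}{773112} \approx -1.2935 \cdot 10^{-6}$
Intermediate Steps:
$z{\left(J \right)} = 16$ ($z{\left(J \right)} = \left(-4\right)^{2} = 16$)
$s{\left(j \right)} = 51 j$ ($s{\left(j \right)} = 3 \left(16 j + j\right) = 3 \cdot 17 j = 51 j$)
$N{\left(l \right)} = -918$ ($N{\left(l \right)} = 51 \left(-18\right) = -918$)
$T = -772194$
$\frac{1}{N{\left(273 \right)} + T} = \frac{1}{-918 - 772194} = \frac{1}{-773112} = - \frac{1}{773112}$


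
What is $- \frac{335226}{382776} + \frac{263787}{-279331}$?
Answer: $- \frac{32435057753}{17820200476} \approx -1.8201$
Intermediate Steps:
$- \frac{335226}{382776} + \frac{263787}{-279331} = \left(-335226\right) \frac{1}{382776} + 263787 \left(- \frac{1}{279331}\right) = - \frac{55871}{63796} - \frac{263787}{279331} = - \frac{32435057753}{17820200476}$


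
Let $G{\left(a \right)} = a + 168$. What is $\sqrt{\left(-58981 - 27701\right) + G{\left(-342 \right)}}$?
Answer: $2 i \sqrt{21714} \approx 294.71 i$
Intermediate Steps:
$G{\left(a \right)} = 168 + a$
$\sqrt{\left(-58981 - 27701\right) + G{\left(-342 \right)}} = \sqrt{\left(-58981 - 27701\right) + \left(168 - 342\right)} = \sqrt{-86682 - 174} = \sqrt{-86856} = 2 i \sqrt{21714}$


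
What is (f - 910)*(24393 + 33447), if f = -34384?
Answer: -2041404960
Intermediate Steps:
(f - 910)*(24393 + 33447) = (-34384 - 910)*(24393 + 33447) = -35294*57840 = -2041404960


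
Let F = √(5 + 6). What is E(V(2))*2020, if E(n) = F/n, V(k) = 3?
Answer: 2020*√11/3 ≈ 2233.2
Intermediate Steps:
F = √11 ≈ 3.3166
E(n) = √11/n
E(V(2))*2020 = (√11/3)*2020 = 2020*√11/3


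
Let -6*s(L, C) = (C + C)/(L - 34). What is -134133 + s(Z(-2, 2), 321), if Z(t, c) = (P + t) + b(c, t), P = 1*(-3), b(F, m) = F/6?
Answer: -15559107/116 ≈ -1.3413e+5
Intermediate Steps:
b(F, m) = F/6 (b(F, m) = F*(1/6) = F/6)
P = -3
Z(t, c) = -3 + t + c/6 (Z(t, c) = (-3 + t) + c/6 = -3 + t + c/6)
s(L, C) = -C/(3*(-34 + L)) (s(L, C) = -(C + C)/(6*(L - 34)) = -2*C/(6*(-34 + L)) = -C/(3*(-34 + L)))
-134133 + s(Z(-2, 2), 321) = -134133 - 1*321/(-102 + 3*(-3 - 2 + (1/6)*2)) = -134133 - 1*321/(-102 + 3*(-3 - 2 + 1/3)) = -134133 - 1*321/(-102 + 3*(-14/3)) = -134133 - 1*321/(-102 - 14) = -134133 - 1*321/(-116) = -134133 - 1*321*(-1/116) = -134133 + 321/116 = -15559107/116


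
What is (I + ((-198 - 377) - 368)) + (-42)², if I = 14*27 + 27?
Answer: 1226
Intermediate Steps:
I = 405 (I = 378 + 27 = 405)
(I + ((-198 - 377) - 368)) + (-42)² = (405 + ((-198 - 377) - 368)) + (-42)² = (405 + (-575 - 368)) + 1764 = (405 - 943) + 1764 = -538 + 1764 = 1226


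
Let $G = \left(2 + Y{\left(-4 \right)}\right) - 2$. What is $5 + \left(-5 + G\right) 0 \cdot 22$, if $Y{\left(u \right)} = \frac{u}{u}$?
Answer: $5$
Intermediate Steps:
$Y{\left(u \right)} = 1$
$G = 1$ ($G = \left(2 + 1\right) - 2 = 3 - 2 = 1$)
$5 + \left(-5 + G\right) 0 \cdot 22 = 5 + \left(-5 + 1\right) 0 \cdot 22 = 5 + \left(-4\right) 0 \cdot 22 = 5 + 0 \cdot 22 = 5 + 0 = 5$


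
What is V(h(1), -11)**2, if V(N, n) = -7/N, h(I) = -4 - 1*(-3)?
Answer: 49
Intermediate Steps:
h(I) = -1 (h(I) = -4 + 3 = -1)
V(h(1), -11)**2 = (-7/(-1))**2 = (-7*(-1))**2 = 7**2 = 49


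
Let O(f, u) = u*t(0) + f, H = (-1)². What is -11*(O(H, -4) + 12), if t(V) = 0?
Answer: -143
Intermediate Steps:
H = 1
O(f, u) = f (O(f, u) = u*0 + f = 0 + f = f)
-11*(O(H, -4) + 12) = -11*(1 + 12) = -11*13 = -143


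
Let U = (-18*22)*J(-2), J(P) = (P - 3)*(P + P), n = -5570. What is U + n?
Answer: -13490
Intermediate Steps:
J(P) = 2*P*(-3 + P) (J(P) = (-3 + P)*(2*P) = 2*P*(-3 + P))
U = -7920 (U = (-18*22)*(2*(-2)*(-3 - 2)) = -792*(-2)*(-5) = -396*20 = -7920)
U + n = -7920 - 5570 = -13490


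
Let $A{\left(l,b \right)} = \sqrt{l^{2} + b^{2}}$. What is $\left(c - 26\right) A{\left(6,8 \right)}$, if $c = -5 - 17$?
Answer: $-480$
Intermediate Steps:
$A{\left(l,b \right)} = \sqrt{b^{2} + l^{2}}$
$c = -22$
$\left(c - 26\right) A{\left(6,8 \right)} = \left(-22 - 26\right) \sqrt{8^{2} + 6^{2}} = - 48 \sqrt{64 + 36} = - 48 \sqrt{100} = \left(-48\right) 10 = -480$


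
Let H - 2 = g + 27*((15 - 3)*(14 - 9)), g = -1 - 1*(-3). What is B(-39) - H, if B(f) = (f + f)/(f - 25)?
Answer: -51929/32 ≈ -1622.8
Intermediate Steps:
B(f) = 2*f/(-25 + f) (B(f) = (2*f)/(-25 + f) = 2*f/(-25 + f))
g = 2 (g = -1 + 3 = 2)
H = 1624 (H = 2 + (2 + 27*((15 - 3)*(14 - 9))) = 2 + (2 + 27*(12*5)) = 2 + (2 + 27*60) = 2 + (2 + 1620) = 2 + 1622 = 1624)
B(-39) - H = 2*(-39)/(-25 - 39) - 1*1624 = 2*(-39)/(-64) - 1624 = 2*(-39)*(-1/64) - 1624 = 39/32 - 1624 = -51929/32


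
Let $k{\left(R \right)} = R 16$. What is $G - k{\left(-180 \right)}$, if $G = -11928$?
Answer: $-9048$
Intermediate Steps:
$k{\left(R \right)} = 16 R$
$G - k{\left(-180 \right)} = -11928 - 16 \left(-180\right) = -11928 - -2880 = -11928 + 2880 = -9048$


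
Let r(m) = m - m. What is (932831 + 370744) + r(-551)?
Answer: 1303575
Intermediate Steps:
r(m) = 0
(932831 + 370744) + r(-551) = (932831 + 370744) + 0 = 1303575 + 0 = 1303575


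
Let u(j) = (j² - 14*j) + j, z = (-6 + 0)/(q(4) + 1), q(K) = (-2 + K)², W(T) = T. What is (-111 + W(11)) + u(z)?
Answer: -2074/25 ≈ -82.960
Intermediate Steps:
z = -6/5 (z = (-6 + 0)/((-2 + 4)² + 1) = -6/(2² + 1) = -6/(4 + 1) = -6/5 ≈ -1.2000)
u(j) = j² - 13*j
(-111 + W(11)) + u(z) = (-111 + 11) - 6*(-13 - 6/5)/5 = -100 - 6/5*(-71/5) = -100 + 426/25 = -2074/25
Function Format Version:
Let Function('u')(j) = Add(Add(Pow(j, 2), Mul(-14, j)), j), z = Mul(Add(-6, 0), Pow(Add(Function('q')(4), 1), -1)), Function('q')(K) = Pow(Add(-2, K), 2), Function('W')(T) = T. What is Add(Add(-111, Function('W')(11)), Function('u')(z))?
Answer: Rational(-2074, 25) ≈ -82.960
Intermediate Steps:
z = Rational(-6, 5) (z = Mul(Add(-6, 0), Pow(Add(Pow(Add(-2, 4), 2), 1), -1)) = Mul(-6, Pow(Add(Pow(2, 2), 1), -1)) = Mul(-6, Pow(Add(4, 1), -1)) = Mul(-6, Pow(5, -1)) = Mul(-6, Rational(1, 5)) = Rational(-6, 5) ≈ -1.2000)
Function('u')(j) = Add(Pow(j, 2), Mul(-13, j))
Add(Add(-111, Function('W')(11)), Function('u')(z)) = Add(Add(-111, 11), Mul(Rational(-6, 5), Add(-13, Rational(-6, 5)))) = Add(-100, Mul(Rational(-6, 5), Rational(-71, 5))) = Add(-100, Rational(426, 25)) = Rational(-2074, 25)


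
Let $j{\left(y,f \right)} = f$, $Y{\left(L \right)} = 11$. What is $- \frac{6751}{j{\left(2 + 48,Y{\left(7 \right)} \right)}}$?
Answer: $- \frac{6751}{11} \approx -613.73$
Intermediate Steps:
$- \frac{6751}{j{\left(2 + 48,Y{\left(7 \right)} \right)}} = - \frac{6751}{11}$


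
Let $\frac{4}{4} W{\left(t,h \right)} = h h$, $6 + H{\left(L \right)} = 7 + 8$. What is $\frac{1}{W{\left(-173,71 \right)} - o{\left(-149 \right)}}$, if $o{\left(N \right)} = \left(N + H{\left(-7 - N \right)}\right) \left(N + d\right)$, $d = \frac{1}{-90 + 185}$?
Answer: $- \frac{19}{300533} \approx -6.3221 \cdot 10^{-5}$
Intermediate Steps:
$d = \frac{1}{95} \approx 0.010526$
$H{\left(L \right)} = 9$ ($H{\left(L \right)} = -6 + \left(7 + 8\right) = -6 + 15 = 9$)
$W{\left(t,h \right)} = h^{2}$ ($W{\left(t,h \right)} = h h = h^{2}$)
$o{\left(N \right)} = \left(9 + N\right) \left(\frac{1}{95} + N\right)$ ($o{\left(N \right)} = \left(N + 9\right) \left(N + \frac{1}{95}\right) = \left(9 + N\right) \left(\frac{1}{95} + N\right)$)
$\frac{1}{W{\left(-173,71 \right)} - o{\left(-149 \right)}} = \frac{1}{71^{2} - \left(\frac{9}{95} + \left(-149\right)^{2} + \frac{856}{95} \left(-149\right)\right)} = \frac{1}{5041 - \left(\frac{9}{95} + 22201 - \frac{127544}{95}\right)} = \frac{1}{5041 - \frac{396312}{19}} = \frac{1}{- \frac{300533}{19}} = - \frac{19}{300533}$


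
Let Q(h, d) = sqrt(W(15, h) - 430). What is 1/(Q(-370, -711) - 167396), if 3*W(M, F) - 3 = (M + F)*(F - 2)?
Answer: -167396/28021377225 - sqrt(43591)/28021377225 ≈ -5.9813e-6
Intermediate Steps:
W(M, F) = 1 + (-2 + F)*(F + M)/3 (W(M, F) = 1 + ((M + F)*(F - 2))/3 = 1 + ((F + M)*(-2 + F))/3 = 1 + ((-2 + F)*(F + M))/3 = 1 + (-2 + F)*(F + M)/3)
Q(h, d) = sqrt(-439 + h**2/3 + 13*h/3) (Q(h, d) = sqrt((1 - 2*h/3 - 2/3*15 + h**2/3 + (1/3)*h*15) - 430) = sqrt((1 - 2*h/3 - 10 + h**2/3 + 5*h) - 430) = sqrt((-9 + h**2/3 + 13*h/3) - 430) = sqrt(-439 + h**2/3 + 13*h/3))
1/(Q(-370, -711) - 167396) = 1/(sqrt(-3951 + 3*(-370)**2 + 39*(-370))/3 - 167396) = 1/(sqrt(-3951 + 3*136900 - 14430)/3 - 167396) = 1/(sqrt(-3951 + 410700 - 14430)/3 - 167396) = 1/(sqrt(392319)/3 - 167396) = 1/((3*sqrt(43591))/3 - 167396) = 1/(sqrt(43591) - 167396) = 1/(-167396 + sqrt(43591))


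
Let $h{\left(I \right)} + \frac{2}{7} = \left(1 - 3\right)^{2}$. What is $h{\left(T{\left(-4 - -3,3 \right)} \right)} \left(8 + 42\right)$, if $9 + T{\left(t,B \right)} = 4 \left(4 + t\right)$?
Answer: $\frac{1300}{7} \approx 185.71$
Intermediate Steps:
$T{\left(t,B \right)} = 7 + 4 t$ ($T{\left(t,B \right)} = -9 + 4 \left(4 + t\right) = -9 + \left(16 + 4 t\right) = 7 + 4 t$)
$h{\left(I \right)} = \frac{26}{7}$ ($h{\left(I \right)} = - \frac{2}{7} + \left(1 - 3\right)^{2} = - \frac{2}{7} + \left(-2\right)^{2} = - \frac{2}{7} + 4 = \frac{26}{7}$)
$h{\left(T{\left(-4 - -3,3 \right)} \right)} \left(8 + 42\right) = \frac{26 \left(8 + 42\right)}{7} = \frac{26}{7} \cdot 50 = \frac{1300}{7}$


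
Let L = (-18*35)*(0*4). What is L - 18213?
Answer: -18213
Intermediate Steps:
L = 0 (L = -630*0 = 0)
L - 18213 = 0 - 18213 = -18213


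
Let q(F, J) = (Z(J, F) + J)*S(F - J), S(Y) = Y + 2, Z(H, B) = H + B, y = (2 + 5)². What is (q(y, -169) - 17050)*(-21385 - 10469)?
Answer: 2568388020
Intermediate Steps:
y = 49 (y = 7² = 49)
Z(H, B) = B + H
S(Y) = 2 + Y
q(F, J) = (F + 2*J)*(2 + F - J) (q(F, J) = ((F + J) + J)*(2 + (F - J)) = (F + 2*J)*(2 + F - J))
(q(y, -169) - 17050)*(-21385 - 10469) = ((49 + 2*(-169))*(2 + 49 - 1*(-169)) - 17050)*(-21385 - 10469) = ((49 - 338)*(2 + 49 + 169) - 17050)*(-31854) = (-289*220 - 17050)*(-31854) = (-63580 - 17050)*(-31854) = -80630*(-31854) = 2568388020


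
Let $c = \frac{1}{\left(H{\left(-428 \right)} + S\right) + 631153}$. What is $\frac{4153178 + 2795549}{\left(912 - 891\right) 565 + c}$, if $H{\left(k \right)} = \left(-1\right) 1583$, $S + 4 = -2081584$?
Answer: $\frac{10089676681086}{17228193569} \approx 585.65$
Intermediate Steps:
$S = -2081588$ ($S = -4 - 2081584 = -2081588$)
$H{\left(k \right)} = -1583$
$c = - \frac{1}{1452018}$ ($c = \frac{1}{\left(-1583 - 2081588\right) + 631153} = \frac{1}{-2083171 + 631153} = \frac{1}{-1452018} = - \frac{1}{1452018} \approx -6.887 \cdot 10^{-7}$)
$\frac{4153178 + 2795549}{\left(912 - 891\right) 565 + c} = \frac{4153178 + 2795549}{\left(912 - 891\right) 565 - \frac{1}{1452018}} = \frac{6948727}{21 \cdot 565 - \frac{1}{1452018}} = \frac{6948727}{11865 - \frac{1}{1452018}} = \frac{6948727}{\frac{17228193569}{1452018}} = 6948727 \cdot \frac{1452018}{17228193569} = \frac{10089676681086}{17228193569}$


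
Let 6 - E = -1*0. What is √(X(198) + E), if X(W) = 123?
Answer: √129 ≈ 11.358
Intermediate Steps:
E = 6 (E = 6 - (-1)*0 = 6 - 1*0 = 6 + 0 = 6)
√(X(198) + E) = √(123 + 6) = √129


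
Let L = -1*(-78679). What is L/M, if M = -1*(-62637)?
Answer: 78679/62637 ≈ 1.2561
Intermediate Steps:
L = 78679
M = 62637
L/M = 78679/62637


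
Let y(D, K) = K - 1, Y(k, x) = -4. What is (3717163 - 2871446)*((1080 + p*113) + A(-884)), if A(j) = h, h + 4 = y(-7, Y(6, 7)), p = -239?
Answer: -21934516112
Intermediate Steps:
y(D, K) = -1 + K
h = -9 (h = -4 + (-1 - 4) = -4 - 5 = -9)
A(j) = -9
(3717163 - 2871446)*((1080 + p*113) + A(-884)) = (3717163 - 2871446)*((1080 - 239*113) - 9) = 845717*((1080 - 27007) - 9) = 845717*(-25927 - 9) = 845717*(-25936) = -21934516112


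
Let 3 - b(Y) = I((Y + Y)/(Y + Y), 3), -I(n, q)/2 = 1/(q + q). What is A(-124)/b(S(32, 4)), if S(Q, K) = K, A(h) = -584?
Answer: -876/5 ≈ -175.20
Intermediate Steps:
I(n, q) = -1/q (I(n, q) = -2/(q + q) = -2*1/(2*q) = -1/q)
b(Y) = 10/3 (b(Y) = 3 - (-1)/3 = 3 - 1*(-⅓) = 3 + ⅓ = 10/3)
A(-124)/b(S(32, 4)) = -584/10/3 = -584*3/10 = -876/5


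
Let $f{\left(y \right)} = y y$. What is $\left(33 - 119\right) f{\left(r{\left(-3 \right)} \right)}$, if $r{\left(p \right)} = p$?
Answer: $-774$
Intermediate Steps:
$f{\left(y \right)} = y^{2}$
$\left(33 - 119\right) f{\left(r{\left(-3 \right)} \right)} = \left(33 - 119\right) \left(-3\right)^{2} = \left(-86\right) 9 = -774$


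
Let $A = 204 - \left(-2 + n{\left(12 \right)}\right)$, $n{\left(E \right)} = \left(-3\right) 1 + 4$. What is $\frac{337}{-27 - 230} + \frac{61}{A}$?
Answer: $- \frac{53408}{52685} \approx -1.0137$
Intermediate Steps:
$n{\left(E \right)} = 1$ ($n{\left(E \right)} = -3 + 4 = 1$)
$A = 205$ ($A = 204 + \left(2 - 1\right) = 204 + 1 = 205$)
$\frac{337}{-27 - 230} + \frac{61}{A} = \frac{337}{-27 - 230} + \frac{61}{205} = \frac{337}{-257} + 61 \cdot \frac{1}{205} = 337 \left(- \frac{1}{257}\right) + \frac{61}{205} = - \frac{337}{257} + \frac{61}{205} = - \frac{53408}{52685}$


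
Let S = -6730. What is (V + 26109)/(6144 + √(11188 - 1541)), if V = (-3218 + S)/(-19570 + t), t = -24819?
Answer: 7120664672256/1675200421621 - 1158962349*√9647/1675200421621 ≈ 4.1827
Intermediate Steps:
V = 9948/44389 (V = (-3218 - 6730)/(-19570 - 24819) = -9948/(-44389) = -9948*(-1/44389) = 9948/44389 ≈ 0.22411)
(V + 26109)/(6144 + √(11188 - 1541)) = (9948/44389 + 26109)/(6144 + √(11188 - 1541)) = 1158962349/(44389*(6144 + √9647))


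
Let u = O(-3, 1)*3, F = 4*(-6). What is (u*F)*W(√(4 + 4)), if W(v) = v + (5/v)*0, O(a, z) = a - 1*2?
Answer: 720*√2 ≈ 1018.2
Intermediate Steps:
O(a, z) = -2 + a (O(a, z) = a - 2 = -2 + a)
W(v) = v (W(v) = v + 0 = v)
F = -24
u = -15 (u = (-2 - 3)*3 = -5*3 = -15)
(u*F)*W(√(4 + 4)) = (-15*(-24))*√(4 + 4) = 360*√8 = 360*(2*√2) = 720*√2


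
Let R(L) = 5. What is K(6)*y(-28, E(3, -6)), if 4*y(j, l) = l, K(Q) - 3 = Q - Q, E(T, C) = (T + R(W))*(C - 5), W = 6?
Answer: -66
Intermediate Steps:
E(T, C) = (-5 + C)*(5 + T) (E(T, C) = (T + 5)*(C - 5) = (5 + T)*(-5 + C) = (-5 + C)*(5 + T))
K(Q) = 3 (K(Q) = 3 + (Q - Q) = 3 + 0 = 3)
y(j, l) = l/4
K(6)*y(-28, E(3, -6)) = 3*((-25 - 5*3 + 5*(-6) - 6*3)/4) = 3*((-25 - 15 - 30 - 18)/4) = 3*((1/4)*(-88)) = 3*(-22) = -66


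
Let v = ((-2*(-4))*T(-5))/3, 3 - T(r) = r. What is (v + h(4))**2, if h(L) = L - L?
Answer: 4096/9 ≈ 455.11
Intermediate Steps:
T(r) = 3 - r
h(L) = 0
v = 64/3 (v = ((-2*(-4))*(3 - 1*(-5)))/3 = (8*(3 + 5))*(1/3) = (8*8)*(1/3) = 64*(1/3) = 64/3 ≈ 21.333)
(v + h(4))**2 = (64/3 + 0)**2 = (64/3)**2 = 4096/9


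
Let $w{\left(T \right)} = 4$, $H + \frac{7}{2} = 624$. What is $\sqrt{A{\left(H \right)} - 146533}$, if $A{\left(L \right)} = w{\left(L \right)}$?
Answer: $27 i \sqrt{201} \approx 382.79 i$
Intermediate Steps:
$H = \frac{1241}{2}$ ($H = - \frac{7}{2} + 624 = \frac{1241}{2} \approx 620.5$)
$A{\left(L \right)} = 4$
$\sqrt{A{\left(H \right)} - 146533} = \sqrt{4 - 146533} = \sqrt{-146529} = 27 i \sqrt{201}$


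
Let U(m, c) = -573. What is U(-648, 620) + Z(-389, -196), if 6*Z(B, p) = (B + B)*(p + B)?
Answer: 75282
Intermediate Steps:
Z(B, p) = B*(B + p)/3 (Z(B, p) = ((B + B)*(p + B))/6 = ((2*B)*(B + p))/6 = (2*B*(B + p))/6 = B*(B + p)/3)
U(-648, 620) + Z(-389, -196) = -573 + (1/3)*(-389)*(-389 - 196) = -573 + (1/3)*(-389)*(-585) = -573 + 75855 = 75282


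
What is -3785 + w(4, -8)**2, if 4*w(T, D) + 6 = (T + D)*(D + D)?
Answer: -14299/4 ≈ -3574.8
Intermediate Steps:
w(T, D) = -3/2 + D*(D + T)/2 (w(T, D) = -3/2 + ((T + D)*(D + D))/4 = -3/2 + ((D + T)*(2*D))/4 = -3/2 + (2*D*(D + T))/4 = -3/2 + D*(D + T)/2)
-3785 + w(4, -8)**2 = -3785 + (-3/2 + (1/2)*(-8)**2 + (1/2)*(-8)*4)**2 = -3785 + (-3/2 + (1/2)*64 - 16)**2 = -3785 + (-3/2 + 32 - 16)**2 = -3785 + (29/2)**2 = -3785 + 841/4 = -14299/4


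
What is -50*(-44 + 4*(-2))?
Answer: 2600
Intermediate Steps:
-50*(-44 + 4*(-2)) = -50*(-44 - 8) = -50*(-52) = 2600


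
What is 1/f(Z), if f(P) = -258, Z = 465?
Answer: -1/258 ≈ -0.0038760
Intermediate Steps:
1/f(Z) = 1/(-258) = -1/258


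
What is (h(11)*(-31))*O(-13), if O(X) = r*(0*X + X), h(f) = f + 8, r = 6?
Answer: 45942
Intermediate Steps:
h(f) = 8 + f
O(X) = 6*X (O(X) = 6*(0*X + X) = 6*(0 + X) = 6*X)
(h(11)*(-31))*O(-13) = ((8 + 11)*(-31))*(6*(-13)) = (19*(-31))*(-78) = -589*(-78) = 45942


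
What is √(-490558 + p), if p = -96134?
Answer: 6*I*√16297 ≈ 765.96*I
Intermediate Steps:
√(-490558 + p) = √(-490558 - 96134) = √(-586692) = 6*I*√16297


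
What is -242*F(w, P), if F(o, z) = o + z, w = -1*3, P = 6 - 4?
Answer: 242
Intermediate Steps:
P = 2
w = -3
-242*F(w, P) = -242*(-3 + 2) = -242*(-1) = 242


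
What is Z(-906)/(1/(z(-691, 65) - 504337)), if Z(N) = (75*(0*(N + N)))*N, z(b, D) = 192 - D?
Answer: 0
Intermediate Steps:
Z(N) = 0 (Z(N) = (75*(0*(2*N)))*N = (75*0)*N = 0*N = 0)
Z(-906)/(1/(z(-691, 65) - 504337)) = 0/(1/((192 - 1*65) - 504337)) = 0/(1/((192 - 65) - 504337)) = 0/(1/(127 - 504337)) = 0/(1/(-504210)) = 0/(-1/504210) = 0*(-504210) = 0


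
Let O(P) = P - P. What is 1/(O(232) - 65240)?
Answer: -1/65240 ≈ -1.5328e-5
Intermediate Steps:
O(P) = 0
1/(O(232) - 65240) = 1/(0 - 65240) = 1/(-65240) = -1/65240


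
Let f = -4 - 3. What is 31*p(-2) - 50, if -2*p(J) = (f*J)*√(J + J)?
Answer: -50 - 434*I ≈ -50.0 - 434.0*I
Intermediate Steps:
f = -7
p(J) = 7*√2*J^(3/2)/2 (p(J) = -(-7*J)*√(J + J)/2 = -(-7*J)*√(2*J)/2 = -(-7*J)*√2*√J/2 = -(-7)*√2*J^(3/2)/2 = 7*√2*J^(3/2)/2)
31*p(-2) - 50 = 31*(7*√2*(-2)^(3/2)/2) - 50 = 31*(7*√2*(-2*I*√2)/2) - 50 = 31*(-14*I) - 50 = -434*I - 50 = -50 - 434*I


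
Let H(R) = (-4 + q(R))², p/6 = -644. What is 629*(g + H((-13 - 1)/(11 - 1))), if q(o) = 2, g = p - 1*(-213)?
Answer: -2293963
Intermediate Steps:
p = -3864 (p = 6*(-644) = -3864)
g = -3651 (g = -3864 - 1*(-213) = -3864 + 213 = -3651)
H(R) = 4 (H(R) = (-4 + 2)² = (-2)² = 4)
629*(g + H((-13 - 1)/(11 - 1))) = 629*(-3651 + 4) = 629*(-3647) = -2293963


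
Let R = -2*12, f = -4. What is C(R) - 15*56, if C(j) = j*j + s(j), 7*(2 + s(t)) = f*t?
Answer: -1766/7 ≈ -252.29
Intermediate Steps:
s(t) = -2 - 4*t/7 (s(t) = -2 + (-4*t)/7 = -2 - 4*t/7)
R = -24
C(j) = -2 + j**2 - 4*j/7 (C(j) = j*j + (-2 - 4*j/7) = j**2 + (-2 - 4*j/7) = -2 + j**2 - 4*j/7)
C(R) - 15*56 = (-2 + (-24)**2 - 4/7*(-24)) - 15*56 = (-2 + 576 + 96/7) - 1*840 = 4114/7 - 840 = -1766/7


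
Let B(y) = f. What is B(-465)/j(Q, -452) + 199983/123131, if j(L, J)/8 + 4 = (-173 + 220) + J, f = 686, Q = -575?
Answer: 284938255/201442316 ≈ 1.4145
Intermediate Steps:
B(y) = 686
j(L, J) = 344 + 8*J (j(L, J) = -32 + 8*((-173 + 220) + J) = -32 + 8*(47 + J) = -32 + (376 + 8*J) = 344 + 8*J)
B(-465)/j(Q, -452) + 199983/123131 = 686/(344 + 8*(-452)) + 199983/123131 = 686/(344 - 3616) + 199983*(1/123131) = 686/(-3272) + 199983/123131 = 686*(-1/3272) + 199983/123131 = -343/1636 + 199983/123131 = 284938255/201442316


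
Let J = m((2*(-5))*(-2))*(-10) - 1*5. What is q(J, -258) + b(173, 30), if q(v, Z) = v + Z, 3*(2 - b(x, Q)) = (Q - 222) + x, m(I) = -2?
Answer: -704/3 ≈ -234.67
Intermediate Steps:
b(x, Q) = 76 - Q/3 - x/3 (b(x, Q) = 2 - ((Q - 222) + x)/3 = 2 - ((-222 + Q) + x)/3 = 2 - (-222 + Q + x)/3 = 2 + (74 - Q/3 - x/3) = 76 - Q/3 - x/3)
J = 15 (J = -2*(-10) - 1*5 = 20 - 5 = 15)
q(v, Z) = Z + v
q(J, -258) + b(173, 30) = (-258 + 15) + (76 - 1/3*30 - 1/3*173) = -243 + (76 - 10 - 173/3) = -243 + 25/3 = -704/3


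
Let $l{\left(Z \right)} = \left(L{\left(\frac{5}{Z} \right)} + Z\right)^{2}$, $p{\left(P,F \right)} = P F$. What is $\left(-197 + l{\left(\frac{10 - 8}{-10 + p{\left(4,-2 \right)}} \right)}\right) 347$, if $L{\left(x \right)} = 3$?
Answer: $- \frac{5302507}{81} \approx -65463.0$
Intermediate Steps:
$p{\left(P,F \right)} = F P$
$l{\left(Z \right)} = \left(3 + Z\right)^{2}$
$\left(-197 + l{\left(\frac{10 - 8}{-10 + p{\left(4,-2 \right)}} \right)}\right) 347 = \left(-197 + \left(3 + \frac{10 - 8}{-10 - 8}\right)^{2}\right) 347 = \left(-197 + \left(3 + \frac{2}{-10 - 8}\right)^{2}\right) 347 = \left(-197 + \left(3 + \frac{2}{-18}\right)^{2}\right) 347 = \left(-197 + \left(3 + 2 \left(- \frac{1}{18}\right)\right)^{2}\right) 347 = \left(-197 + \left(3 - \frac{1}{9}\right)^{2}\right) 347 = \left(-197 + \left(\frac{26}{9}\right)^{2}\right) 347 = \left(-197 + \frac{676}{81}\right) 347 = \left(- \frac{15281}{81}\right) 347 = - \frac{5302507}{81}$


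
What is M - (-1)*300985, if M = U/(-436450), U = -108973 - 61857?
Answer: 13136507408/43645 ≈ 3.0099e+5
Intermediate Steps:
U = -170830
M = 17083/43645 (M = -170830/(-436450) = -170830*(-1/436450) = 17083/43645 ≈ 0.39141)
M - (-1)*300985 = 17083/43645 - (-1)*300985 = 17083/43645 - 1*(-300985) = 17083/43645 + 300985 = 13136507408/43645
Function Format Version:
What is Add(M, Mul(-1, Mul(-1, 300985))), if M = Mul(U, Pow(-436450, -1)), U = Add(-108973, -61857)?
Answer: Rational(13136507408, 43645) ≈ 3.0099e+5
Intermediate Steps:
U = -170830
M = Rational(17083, 43645) (M = Mul(-170830, Pow(-436450, -1)) = Mul(-170830, Rational(-1, 436450)) = Rational(17083, 43645) ≈ 0.39141)
Add(M, Mul(-1, Mul(-1, 300985))) = Add(Rational(17083, 43645), Mul(-1, Mul(-1, 300985))) = Add(Rational(17083, 43645), Mul(-1, -300985)) = Add(Rational(17083, 43645), 300985) = Rational(13136507408, 43645)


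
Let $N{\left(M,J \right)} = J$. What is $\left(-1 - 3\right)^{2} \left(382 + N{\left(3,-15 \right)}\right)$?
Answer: $5872$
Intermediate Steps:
$\left(-1 - 3\right)^{2} \left(382 + N{\left(3,-15 \right)}\right) = \left(-1 - 3\right)^{2} \left(382 - 15\right) = \left(-4\right)^{2} \cdot 367 = 16 \cdot 367 = 5872$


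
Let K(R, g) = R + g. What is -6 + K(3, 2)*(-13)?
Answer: -71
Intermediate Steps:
-6 + K(3, 2)*(-13) = -6 + (3 + 2)*(-13) = -6 + 5*(-13) = -6 - 65 = -71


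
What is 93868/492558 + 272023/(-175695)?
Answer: -383970479/282810385 ≈ -1.3577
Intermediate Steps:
93868/492558 + 272023/(-175695) = 93868*(1/492558) + 272023*(-1/175695) = 46934/246279 - 272023/175695 = -383970479/282810385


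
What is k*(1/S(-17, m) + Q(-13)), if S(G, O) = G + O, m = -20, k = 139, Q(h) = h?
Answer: -66998/37 ≈ -1810.8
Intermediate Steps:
k*(1/S(-17, m) + Q(-13)) = 139*(1/(-17 - 20) - 13) = 139*(1/(-37) - 13) = 139*(-1/37 - 13) = 139*(-482/37) = -66998/37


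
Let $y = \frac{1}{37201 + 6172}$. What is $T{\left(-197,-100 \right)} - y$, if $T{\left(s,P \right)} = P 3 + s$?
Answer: $- \frac{21556382}{43373} \approx -497.0$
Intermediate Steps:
$y = \frac{1}{43373} \approx 2.3056 \cdot 10^{-5}$
$T{\left(s,P \right)} = s + 3 P$ ($T{\left(s,P \right)} = 3 P + s = s + 3 P$)
$T{\left(-197,-100 \right)} - y = \left(-197 + 3 \left(-100\right)\right) - \frac{1}{43373} = \left(-197 - 300\right) - \frac{1}{43373} = -497 - \frac{1}{43373} = - \frac{21556382}{43373}$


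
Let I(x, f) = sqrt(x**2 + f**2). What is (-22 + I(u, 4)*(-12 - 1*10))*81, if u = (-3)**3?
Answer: -1782 - 1782*sqrt(745) ≈ -50421.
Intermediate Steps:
u = -27
I(x, f) = sqrt(f**2 + x**2)
(-22 + I(u, 4)*(-12 - 1*10))*81 = (-22 + sqrt(4**2 + (-27)**2)*(-12 - 1*10))*81 = (-22 + sqrt(16 + 729)*(-12 - 10))*81 = (-22 + sqrt(745)*(-22))*81 = (-22 - 22*sqrt(745))*81 = -1782 - 1782*sqrt(745)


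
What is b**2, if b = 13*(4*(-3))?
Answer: 24336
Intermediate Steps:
b = -156 (b = 13*(-12) = -156)
b**2 = (-156)**2 = 24336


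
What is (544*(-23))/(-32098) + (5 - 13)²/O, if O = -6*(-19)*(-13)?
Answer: 4122128/11892309 ≈ 0.34662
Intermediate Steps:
O = -1482 (O = 114*(-13) = -1482)
(544*(-23))/(-32098) + (5 - 13)²/O = (544*(-23))/(-32098) + (5 - 13)²/(-1482) = -12512*(-1/32098) + (-8)²*(-1/1482) = 6256/16049 + 64*(-1/1482) = 6256/16049 - 32/741 = 4122128/11892309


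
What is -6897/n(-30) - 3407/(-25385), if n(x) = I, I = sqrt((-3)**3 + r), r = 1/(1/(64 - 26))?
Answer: 3407/25385 - 627*sqrt(11) ≈ -2079.4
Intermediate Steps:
r = 38 (r = 1/(1/38) = 38)
I = sqrt(11) (I = sqrt((-3)**3 + 38) = sqrt(-27 + 38) = sqrt(11) ≈ 3.3166)
n(x) = sqrt(11)
-6897/n(-30) - 3407/(-25385) = -6897*sqrt(11)/11 - 3407/(-25385) = -627*sqrt(11) - 3407*(-1/25385) = -627*sqrt(11) + 3407/25385 = 3407/25385 - 627*sqrt(11)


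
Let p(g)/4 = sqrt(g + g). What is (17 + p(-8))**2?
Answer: 33 + 544*I ≈ 33.0 + 544.0*I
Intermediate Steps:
p(g) = 4*sqrt(2)*sqrt(g) (p(g) = 4*sqrt(g + g) = 4*sqrt(2*g) = 4*(sqrt(2)*sqrt(g)) = 4*sqrt(2)*sqrt(g))
(17 + p(-8))**2 = (17 + 4*sqrt(2)*sqrt(-8))**2 = (17 + 4*sqrt(2)*(2*I*sqrt(2)))**2 = (17 + 16*I)**2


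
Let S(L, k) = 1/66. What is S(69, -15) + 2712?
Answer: 178993/66 ≈ 2712.0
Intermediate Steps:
S(L, k) = 1/66
S(69, -15) + 2712 = 1/66 + 2712 = 178993/66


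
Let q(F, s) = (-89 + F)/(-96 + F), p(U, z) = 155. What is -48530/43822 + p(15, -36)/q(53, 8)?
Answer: 145163275/788796 ≈ 184.03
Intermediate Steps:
q(F, s) = (-89 + F)/(-96 + F)
-48530/43822 + p(15, -36)/q(53, 8) = -48530/43822 + 155/(((-89 + 53)/(-96 + 53))) = -48530*1/43822 + 155/((-36/(-43))) = -24265/21911 + 155/((-1/43*(-36))) = -24265/21911 + 155/(36/43) = -24265/21911 + 155*(43/36) = -24265/21911 + 6665/36 = 145163275/788796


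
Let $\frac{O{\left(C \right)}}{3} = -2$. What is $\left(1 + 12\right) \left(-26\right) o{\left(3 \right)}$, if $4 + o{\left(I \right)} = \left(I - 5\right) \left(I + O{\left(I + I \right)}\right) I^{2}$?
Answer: $-16900$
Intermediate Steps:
$O{\left(C \right)} = -6$ ($O{\left(C \right)} = 3 \left(-2\right) = -6$)
$o{\left(I \right)} = -4 + I^{2} \left(-6 + I\right) \left(-5 + I\right)$ ($o{\left(I \right)} = -4 + \left(I - 5\right) \left(I - 6\right) I^{2} = -4 + \left(-5 + I\right) \left(-6 + I\right) I^{2} = -4 + \left(-6 + I\right) \left(-5 + I\right) I^{2} = -4 + I^{2} \left(-6 + I\right) \left(-5 + I\right)$)
$\left(1 + 12\right) \left(-26\right) o{\left(3 \right)} = \left(1 + 12\right) \left(-26\right) \left(-4 + 3^{4} - 11 \cdot 3^{3} + 30 \cdot 3^{2}\right) = 13 \left(-26\right) \left(-4 + 81 - 297 + 30 \cdot 9\right) = - 338 \left(-4 + 81 - 297 + 270\right) = \left(-338\right) 50 = -16900$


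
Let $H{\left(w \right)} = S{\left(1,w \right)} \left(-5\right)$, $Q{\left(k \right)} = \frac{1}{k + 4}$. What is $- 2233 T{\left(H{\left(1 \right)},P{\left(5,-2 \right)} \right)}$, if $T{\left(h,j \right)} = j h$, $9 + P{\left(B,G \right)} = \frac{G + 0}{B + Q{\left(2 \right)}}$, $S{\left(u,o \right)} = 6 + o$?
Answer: $- \frac{22743105}{31} \approx -7.3365 \cdot 10^{5}$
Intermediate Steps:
$Q{\left(k \right)} = \frac{1}{4 + k}$
$P{\left(B,G \right)} = -9 + \frac{G}{\frac{1}{6} + B}$ ($P{\left(B,G \right)} = -9 + \frac{G + 0}{B + \frac{1}{4 + 2}} = -9 + \frac{G}{B + \frac{1}{6}} = -9 + \frac{G}{\frac{1}{6} + B}$)
$H{\left(w \right)} = -30 - 5 w$ ($H{\left(w \right)} = \left(6 + w\right) \left(-5\right) = -30 - 5 w$)
$T{\left(h,j \right)} = h j$
$- 2233 T{\left(H{\left(1 \right)},P{\left(5,-2 \right)} \right)} = - 2233 \left(-30 - 5\right) \frac{3 \left(-3 - 90 + 2 \left(-2\right)\right)}{1 + 6 \cdot 5} = - 2233 \left(-30 - 5\right) \frac{3 \left(-3 - 90 - 4\right)}{1 + 30} = - 2233 \left(- 35 \cdot 3 \cdot \frac{1}{31} \left(-97\right)\right) = - 2233 \left(\left(-35\right) \left(- \frac{291}{31}\right)\right) = \left(-2233\right) \frac{10185}{31} = - \frac{22743105}{31}$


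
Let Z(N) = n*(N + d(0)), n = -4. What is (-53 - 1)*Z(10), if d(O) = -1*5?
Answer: 1080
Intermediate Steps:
d(O) = -5
Z(N) = 20 - 4*N (Z(N) = -4*(N - 5) = -4*(-5 + N) = 20 - 4*N)
(-53 - 1)*Z(10) = (-53 - 1)*(20 - 4*10) = -54*(20 - 40) = -54*(-20) = 1080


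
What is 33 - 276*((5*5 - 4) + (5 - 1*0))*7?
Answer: -50199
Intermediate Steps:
33 - 276*((5*5 - 4) + (5 - 1*0))*7 = 33 - 276*((25 - 4) + (5 + 0))*7 = 33 - 276*(21 + 5)*7 = 33 - 7176*7 = 33 - 276*182 = 33 - 50232 = -50199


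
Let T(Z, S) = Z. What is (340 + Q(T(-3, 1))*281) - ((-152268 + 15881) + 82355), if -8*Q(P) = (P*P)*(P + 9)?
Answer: 209901/4 ≈ 52475.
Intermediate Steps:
Q(P) = -P²*(9 + P)/8 (Q(P) = -P*P*(P + 9)/8 = -P²*(9 + P)/8)
(340 + Q(T(-3, 1))*281) - ((-152268 + 15881) + 82355) = (340 + ((⅛)*(-3)²*(-9 - 1*(-3)))*281) - ((-152268 + 15881) + 82355) = (340 + ((⅛)*9*(-9 + 3))*281) - (-136387 + 82355) = (340 + ((⅛)*9*(-6))*281) - 1*(-54032) = (340 - 27/4*281) + 54032 = (340 - 7587/4) + 54032 = -6227/4 + 54032 = 209901/4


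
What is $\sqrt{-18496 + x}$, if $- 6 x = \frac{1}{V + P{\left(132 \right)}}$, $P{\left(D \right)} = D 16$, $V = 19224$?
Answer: $\frac{i \sqrt{2104959919993}}{10668} \approx 136.0 i$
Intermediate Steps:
$P{\left(D \right)} = 16 D$
$x = - \frac{1}{128016}$ ($x = - \frac{1}{6 \left(19224 + 16 \cdot 132\right)} = - \frac{1}{6 \left(19224 + 2112\right)} = - \frac{1}{6 \cdot 21336} = \left(- \frac{1}{6}\right) \frac{1}{21336} = - \frac{1}{128016} \approx -7.8115 \cdot 10^{-6}$)
$\sqrt{-18496 + x} = \sqrt{-18496 - \frac{1}{128016}} = \sqrt{- \frac{2367783937}{128016}} = \frac{i \sqrt{2104959919993}}{10668}$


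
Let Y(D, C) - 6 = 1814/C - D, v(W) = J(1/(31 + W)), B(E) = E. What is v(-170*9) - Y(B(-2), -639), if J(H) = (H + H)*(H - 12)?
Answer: -7387619356/1435833639 ≈ -5.1452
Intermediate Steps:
J(H) = 2*H*(-12 + H) (J(H) = (2*H)*(-12 + H) = 2*H*(-12 + H))
v(W) = 2*(-12 + 1/(31 + W))/(31 + W)
Y(D, C) = 6 - D + 1814/C (Y(D, C) = 6 + (1814/C - D) = 6 + (-D + 1814/C) = 6 - D + 1814/C)
v(-170*9) - Y(B(-2), -639) = 2*(-371 - (-2040)*9)/(31 - 170*9)**2 - (6 - 1*(-2) + 1814/(-639)) = 2*(-371 - 12*(-1530))/(31 - 1530)**2 - (6 + 2 + 1814*(-1/639)) = 2*(-371 + 18360)/(-1499)**2 - (6 + 2 - 1814/639) = 2*(1/2247001)*17989 - 1*3298/639 = 35978/2247001 - 3298/639 = -7387619356/1435833639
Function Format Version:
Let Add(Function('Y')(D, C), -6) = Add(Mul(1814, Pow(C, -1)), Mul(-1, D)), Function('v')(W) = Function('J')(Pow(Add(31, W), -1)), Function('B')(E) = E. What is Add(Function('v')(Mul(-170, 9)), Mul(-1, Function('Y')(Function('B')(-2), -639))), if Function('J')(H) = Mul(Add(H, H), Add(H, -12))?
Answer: Rational(-7387619356, 1435833639) ≈ -5.1452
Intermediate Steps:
Function('J')(H) = Mul(2, H, Add(-12, H)) (Function('J')(H) = Mul(Mul(2, H), Add(-12, H)) = Mul(2, H, Add(-12, H)))
Function('v')(W) = Mul(2, Pow(Add(31, W), -1), Add(-12, Pow(Add(31, W), -1)))
Function('Y')(D, C) = Add(6, Mul(-1, D), Mul(1814, Pow(C, -1))) (Function('Y')(D, C) = Add(6, Add(Mul(1814, Pow(C, -1)), Mul(-1, D))) = Add(6, Add(Mul(-1, D), Mul(1814, Pow(C, -1)))) = Add(6, Mul(-1, D), Mul(1814, Pow(C, -1))))
Add(Function('v')(Mul(-170, 9)), Mul(-1, Function('Y')(Function('B')(-2), -639))) = Add(Mul(2, Pow(Add(31, Mul(-170, 9)), -2), Add(-371, Mul(-12, Mul(-170, 9)))), Mul(-1, Add(6, Mul(-1, -2), Mul(1814, Pow(-639, -1))))) = Add(Mul(2, Pow(Add(31, -1530), -2), Add(-371, Mul(-12, -1530))), Mul(-1, Add(6, 2, Mul(1814, Rational(-1, 639))))) = Add(Mul(2, Pow(-1499, -2), Add(-371, 18360)), Mul(-1, Add(6, 2, Rational(-1814, 639)))) = Add(Mul(2, Rational(1, 2247001), 17989), Mul(-1, Rational(3298, 639))) = Add(Rational(35978, 2247001), Rational(-3298, 639)) = Rational(-7387619356, 1435833639)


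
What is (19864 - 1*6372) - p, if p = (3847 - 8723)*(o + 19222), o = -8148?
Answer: 54010316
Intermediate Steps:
p = -53996824 (p = (3847 - 8723)*(-8148 + 19222) = -4876*11074 = -53996824)
(19864 - 1*6372) - p = (19864 - 1*6372) - 1*(-53996824) = (19864 - 6372) + 53996824 = 13492 + 53996824 = 54010316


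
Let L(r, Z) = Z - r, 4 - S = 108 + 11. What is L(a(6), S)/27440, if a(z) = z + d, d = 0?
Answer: -121/27440 ≈ -0.0044096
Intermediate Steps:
S = -115 (S = 4 - (108 + 11) = 4 - 1*119 = 4 - 119 = -115)
a(z) = z (a(z) = z + 0 = z)
L(a(6), S)/27440 = (-115 - 1*6)/27440 = (-115 - 6)*(1/27440) = -121*1/27440 = -121/27440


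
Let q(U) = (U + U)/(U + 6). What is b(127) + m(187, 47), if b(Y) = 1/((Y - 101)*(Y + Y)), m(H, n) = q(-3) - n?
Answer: -323595/6604 ≈ -49.000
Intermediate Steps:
q(U) = 2*U/(6 + U) (q(U) = (2*U)/(6 + U) = 2*U/(6 + U))
m(H, n) = -2 - n (m(H, n) = 2*(-3)/(6 - 3) - n = 2*(-3)/3 - n = 2*(-3)*(⅓) - n = -2 - n)
b(Y) = 1/(2*Y*(-101 + Y)) (b(Y) = 1/((-101 + Y)*(2*Y)) = 1/(2*Y*(-101 + Y)))
b(127) + m(187, 47) = (½)/(127*(-101 + 127)) + (-2 - 1*47) = (½)*(1/127)/26 + (-2 - 47) = (½)*(1/127)*(1/26) - 49 = 1/6604 - 49 = -323595/6604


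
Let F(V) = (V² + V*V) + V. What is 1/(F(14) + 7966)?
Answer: 1/8372 ≈ 0.00011945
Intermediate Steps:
F(V) = V + 2*V² (F(V) = (V² + V²) + V = 2*V² + V = V + 2*V²)
1/(F(14) + 7966) = 1/(14*(1 + 2*14) + 7966) = 1/(14*(1 + 28) + 7966) = 1/(14*29 + 7966) = 1/(406 + 7966) = 1/8372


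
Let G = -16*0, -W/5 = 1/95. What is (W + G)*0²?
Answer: 0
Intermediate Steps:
W = -1/19 (W = -5/95 = -5*1/95 = -1/19 ≈ -0.052632)
G = 0
(W + G)*0² = (-1/19 + 0)*0² = -1/19*0 = 0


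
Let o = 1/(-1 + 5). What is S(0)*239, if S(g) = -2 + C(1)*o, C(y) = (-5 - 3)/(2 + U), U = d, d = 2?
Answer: -1195/2 ≈ -597.50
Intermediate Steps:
U = 2
C(y) = -2 (C(y) = (-5 - 3)/(2 + 2) = -8/4 = -8*1/4 = -2)
o = 1/4 ≈ 0.25000
S(g) = -5/2 (S(g) = -2 - 2*1/4 = -2 - 1/2 = -5/2)
S(0)*239 = -5/2*239 = -1195/2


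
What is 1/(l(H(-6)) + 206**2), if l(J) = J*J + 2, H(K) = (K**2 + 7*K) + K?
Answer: 1/42582 ≈ 2.3484e-5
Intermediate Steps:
H(K) = K**2 + 8*K
l(J) = 2 + J**2 (l(J) = J**2 + 2 = 2 + J**2)
1/(l(H(-6)) + 206**2) = 1/((2 + (-6*(8 - 6))**2) + 206**2) = 1/((2 + (-6*2)**2) + 42436) = 1/((2 + (-12)**2) + 42436) = 1/((2 + 144) + 42436) = 1/(146 + 42436) = 1/42582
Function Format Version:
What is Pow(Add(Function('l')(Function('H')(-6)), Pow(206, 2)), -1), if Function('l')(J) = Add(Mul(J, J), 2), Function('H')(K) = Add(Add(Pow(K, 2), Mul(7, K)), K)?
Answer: Rational(1, 42582) ≈ 2.3484e-5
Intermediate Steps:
Function('H')(K) = Add(Pow(K, 2), Mul(8, K))
Function('l')(J) = Add(2, Pow(J, 2)) (Function('l')(J) = Add(Pow(J, 2), 2) = Add(2, Pow(J, 2)))
Pow(Add(Function('l')(Function('H')(-6)), Pow(206, 2)), -1) = Pow(Add(Add(2, Pow(Mul(-6, Add(8, -6)), 2)), Pow(206, 2)), -1) = Pow(Add(Add(2, Pow(Mul(-6, 2), 2)), 42436), -1) = Pow(Add(Add(2, Pow(-12, 2)), 42436), -1) = Pow(Add(Add(2, 144), 42436), -1) = Pow(Add(146, 42436), -1) = Pow(42582, -1) = Rational(1, 42582)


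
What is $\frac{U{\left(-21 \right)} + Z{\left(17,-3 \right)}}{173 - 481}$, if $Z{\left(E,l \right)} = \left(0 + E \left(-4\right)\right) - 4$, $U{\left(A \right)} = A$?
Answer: $\frac{93}{308} \approx 0.30195$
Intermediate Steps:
$Z{\left(E,l \right)} = -4 - 4 E$ ($Z{\left(E,l \right)} = \left(0 - 4 E\right) - 4 = - 4 E - 4 = -4 - 4 E$)
$\frac{U{\left(-21 \right)} + Z{\left(17,-3 \right)}}{173 - 481} = \frac{-21 - 72}{173 - 481} = \frac{-21 - 72}{-308} = \left(-21 - 72\right) \left(- \frac{1}{308}\right) = \left(-93\right) \left(- \frac{1}{308}\right) = \frac{93}{308}$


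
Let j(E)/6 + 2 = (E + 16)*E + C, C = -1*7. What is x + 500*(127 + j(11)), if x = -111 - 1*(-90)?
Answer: 927479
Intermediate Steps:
C = -7
x = -21 (x = -111 + 90 = -21)
j(E) = -54 + 6*E*(16 + E) (j(E) = -12 + 6*((E + 16)*E - 7) = -12 + 6*((16 + E)*E - 7) = -12 + 6*(E*(16 + E) - 7) = -12 + 6*(-7 + E*(16 + E)) = -12 + (-42 + 6*E*(16 + E)) = -54 + 6*E*(16 + E))
x + 500*(127 + j(11)) = -21 + 500*(127 + (-54 + 6*11**2 + 96*11)) = -21 + 500*(127 + (-54 + 6*121 + 1056)) = -21 + 500*(127 + (-54 + 726 + 1056)) = -21 + 500*(127 + 1728) = -21 + 500*1855 = -21 + 927500 = 927479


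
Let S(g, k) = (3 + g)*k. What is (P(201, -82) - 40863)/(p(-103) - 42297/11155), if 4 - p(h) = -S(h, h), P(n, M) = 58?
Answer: -19790425/4995601 ≈ -3.9616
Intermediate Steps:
S(g, k) = k*(3 + g)
p(h) = 4 + h*(3 + h) (p(h) = 4 - (-1)*h*(3 + h) = 4 + h*(3 + h))
(P(201, -82) - 40863)/(p(-103) - 42297/11155) = (58 - 40863)/((4 - 103*(3 - 103)) - 42297/11155) = -40805/((4 - 103*(-100)) - 42297*1/11155) = -40805/((4 + 10300) - 1839/485) = -40805/(10304 - 1839/485) = -40805/4995601/485 = -40805*485/4995601 = -19790425/4995601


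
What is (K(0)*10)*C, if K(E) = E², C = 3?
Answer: 0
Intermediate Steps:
(K(0)*10)*C = (0²*10)*3 = (0*10)*3 = 0*3 = 0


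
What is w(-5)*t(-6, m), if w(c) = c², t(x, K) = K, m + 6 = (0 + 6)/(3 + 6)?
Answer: -400/3 ≈ -133.33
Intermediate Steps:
m = -16/3 (m = -6 + (0 + 6)/(3 + 6) = -6 + 6/9 = -6 + 6*(⅑) = -6 + ⅔ = -16/3 ≈ -5.3333)
w(-5)*t(-6, m) = (-5)²*(-16/3) = 25*(-16/3) = -400/3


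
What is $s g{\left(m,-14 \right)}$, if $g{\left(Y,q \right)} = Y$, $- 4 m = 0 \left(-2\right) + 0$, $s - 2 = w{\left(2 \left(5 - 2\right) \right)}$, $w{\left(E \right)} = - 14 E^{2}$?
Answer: $0$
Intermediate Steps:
$s = -502$ ($s = 2 - 14 \left(2 \left(5 - 2\right)\right)^{2} = 2 - 14 \left(2 \cdot 3\right)^{2} = 2 - 14 \cdot 6^{2} = 2 - 504 = -502$)
$m = 0$ ($m = - \frac{0 \left(-2\right) + 0}{4} = - \frac{0 + 0}{4} = \left(- \frac{1}{4}\right) 0 = 0$)
$s g{\left(m,-14 \right)} = \left(-502\right) 0 = 0$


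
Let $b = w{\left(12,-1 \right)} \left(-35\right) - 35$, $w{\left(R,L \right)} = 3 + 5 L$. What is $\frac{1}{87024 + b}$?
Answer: $\frac{1}{87059} \approx 1.1486 \cdot 10^{-5}$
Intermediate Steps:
$b = 35$ ($b = \left(3 + 5 \left(-1\right)\right) \left(-35\right) - 35 = \left(3 - 5\right) \left(-35\right) - 35 = \left(-2\right) \left(-35\right) - 35 = 70 - 35 = 35$)
$\frac{1}{87024 + b} = \frac{1}{87024 + 35} = \frac{1}{87059}$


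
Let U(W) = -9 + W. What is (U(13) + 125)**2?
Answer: 16641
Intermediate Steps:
(U(13) + 125)**2 = ((-9 + 13) + 125)**2 = (4 + 125)**2 = 129**2 = 16641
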